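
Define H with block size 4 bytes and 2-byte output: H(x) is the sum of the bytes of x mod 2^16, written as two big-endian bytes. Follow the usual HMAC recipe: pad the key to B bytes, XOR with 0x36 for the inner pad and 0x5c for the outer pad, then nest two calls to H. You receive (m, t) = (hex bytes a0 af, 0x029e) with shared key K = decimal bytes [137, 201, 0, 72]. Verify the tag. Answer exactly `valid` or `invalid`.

Key decimal bytes [137, 201, 0, 72] = 89 c9 00 48 is exactly B = 4 bytes: K' = 89 c9 00 48.
K' ⊕ ipad = bf ff 36 7e; K' ⊕ opad = d5 95 5c 14.
Inner hash: sum = 191+255+54+126+160+175 = 961 → 03 c1.
Outer hash (recomputed tag): sum = 213+149+92+20+3+193 = 670 → 02 9e.
Recomputed tag = 029e; claimed = 029e → match.

valid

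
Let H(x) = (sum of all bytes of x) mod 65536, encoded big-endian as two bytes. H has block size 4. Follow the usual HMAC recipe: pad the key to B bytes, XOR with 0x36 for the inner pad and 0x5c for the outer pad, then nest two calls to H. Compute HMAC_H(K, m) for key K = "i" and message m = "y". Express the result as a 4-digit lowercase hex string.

Key "i" = 69 is 1 byte ≤ B = 4; zero-pad to 4 bytes: K' = 69 00 00 00.
K' ⊕ ipad = 5f 36 36 36.  K' ⊕ opad = 35 5c 5c 5c.
Inner input = (K'⊕ipad) ∥ m = 5f 36 36 36 ∥ 79.
Inner hash: sum = 95+54+54+54+121 = 378 → 01 7a.
Outer input = (K'⊕opad) ∥ inner = 35 5c 5c 5c ∥ 01 7a.
Outer hash (tag): sum = 53+92+92+92+1+122 = 452 → 01 c4.

01c4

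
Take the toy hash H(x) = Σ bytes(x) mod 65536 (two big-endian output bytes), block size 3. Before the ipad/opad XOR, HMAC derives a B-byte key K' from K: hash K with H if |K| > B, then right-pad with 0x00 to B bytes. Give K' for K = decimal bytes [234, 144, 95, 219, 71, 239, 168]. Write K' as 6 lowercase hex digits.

|K| = 7 > B = 3, so first hash the key.
H(K): sum = 234+144+95+219+71+239+168 = 1170 → 04 92.
Zero-pad H(K) = 04 92 to 3 bytes: K' = 04 92 00.

049200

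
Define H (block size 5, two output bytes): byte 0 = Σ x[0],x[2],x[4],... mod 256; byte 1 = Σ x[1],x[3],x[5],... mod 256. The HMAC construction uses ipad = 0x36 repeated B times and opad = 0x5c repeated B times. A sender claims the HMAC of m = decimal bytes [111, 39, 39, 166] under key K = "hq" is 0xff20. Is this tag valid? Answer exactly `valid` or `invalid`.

Key "hq" = 68 71 is 2 bytes ≤ B = 5; zero-pad to 5 bytes: K' = 68 71 00 00 00.
K' ⊕ ipad = 5e 47 36 36 36; K' ⊕ opad = 34 2d 5c 5c 5c.
Inner hash: even-index sum = 407 mod 256 = 151; odd-index sum = 275 mod 256 = 19 → 97 13.
Outer hash (recomputed tag): even-index sum = 255 mod 256 = 255; odd-index sum = 288 mod 256 = 32 → ff 20.
Recomputed tag = ff20; claimed = ff20 → match.

valid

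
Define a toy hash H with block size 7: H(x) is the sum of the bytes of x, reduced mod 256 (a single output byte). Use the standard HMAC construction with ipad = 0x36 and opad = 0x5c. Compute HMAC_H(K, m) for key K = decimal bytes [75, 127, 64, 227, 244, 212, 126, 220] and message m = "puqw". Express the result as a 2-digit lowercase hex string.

Key decimal bytes [75, 127, 64, 227, 244, 212, 126, 220] = 4b 7f 40 e3 f4 d4 7e dc is 8 bytes > B = 7, so hash it first: H(key) = 0f, then zero-pad to 7 bytes: K' = 0f 00 00 00 00 00 00.
K' ⊕ ipad = 39 36 36 36 36 36 36.  K' ⊕ opad = 53 5c 5c 5c 5c 5c 5c.
Inner input = (K'⊕ipad) ∥ m = 39 36 36 36 36 36 36 ∥ 70 75 71 77.
Inner hash: sum = 57+54+54+54+54+54+54+112+117+113+119 = 842; mod 256 = 74 → 4a.
Outer input = (K'⊕opad) ∥ inner = 53 5c 5c 5c 5c 5c 5c ∥ 4a.
Outer hash (tag): sum = 83+92+92+92+92+92+92+74 = 709; mod 256 = 197 → c5.

c5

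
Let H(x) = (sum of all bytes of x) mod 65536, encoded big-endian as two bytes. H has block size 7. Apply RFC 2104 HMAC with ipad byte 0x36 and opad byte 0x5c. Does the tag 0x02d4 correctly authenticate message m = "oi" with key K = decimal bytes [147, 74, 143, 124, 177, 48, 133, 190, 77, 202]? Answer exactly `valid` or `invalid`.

valid

Key decimal bytes [147, 74, 143, 124, 177, 48, 133, 190, 77, 202] = 93 4a 8f 7c b1 30 85 be 4d ca is 10 bytes > B = 7, so hash it first: H(key) = 05 23, then zero-pad to 7 bytes: K' = 05 23 00 00 00 00 00.
K' ⊕ ipad = 33 15 36 36 36 36 36; K' ⊕ opad = 59 7f 5c 5c 5c 5c 5c.
Inner hash: sum = 51+21+54+54+54+54+54+111+105 = 558 → 02 2e.
Outer hash (recomputed tag): sum = 89+127+92+92+92+92+92+2+46 = 724 → 02 d4.
Recomputed tag = 02d4; claimed = 02d4 → match.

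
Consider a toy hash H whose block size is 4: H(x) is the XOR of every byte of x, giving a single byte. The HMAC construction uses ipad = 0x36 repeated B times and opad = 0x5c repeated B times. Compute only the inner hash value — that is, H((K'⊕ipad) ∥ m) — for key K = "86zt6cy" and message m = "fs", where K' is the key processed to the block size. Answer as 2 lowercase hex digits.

Key "86zt6cy" = 38 36 7a 74 36 63 79 is 7 bytes > B = 4, so hash it first: H(key) = 2c, then zero-pad to 4 bytes: K' = 2c 00 00 00.
K' ⊕ ipad = 1a 36 36 36.
Inner input = 1a 36 36 36 ∥ 66 73.
Inner hash: XOR 1a⊕36⊕36⊕36⊕66⊕73 = 39.

39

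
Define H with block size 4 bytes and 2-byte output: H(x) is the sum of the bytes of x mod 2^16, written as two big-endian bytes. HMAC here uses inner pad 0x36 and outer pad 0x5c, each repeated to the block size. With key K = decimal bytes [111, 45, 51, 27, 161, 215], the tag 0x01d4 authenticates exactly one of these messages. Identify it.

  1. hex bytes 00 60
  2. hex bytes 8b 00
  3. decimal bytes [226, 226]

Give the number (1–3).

Key decimal bytes [111, 45, 51, 27, 161, 215] = 6f 2d 33 1b a1 d7 is 6 bytes > B = 4, so hash it first: H(key) = 02 62, then zero-pad to 4 bytes: K' = 02 62 00 00.
K' ⊕ ipad = 34 54 36 36; K' ⊕ opad = 5e 3e 5c 5c.
m1: inner = H(34 54 36 36 00 60) = 01 54; tag = H(5e 3e 5c 5c 01 54) = 01a9
m2: inner = H(34 54 36 36 8b 00) = 01 7f; tag = H(5e 3e 5c 5c 01 7f) = 01d4 ← matches
m3: inner = H(34 54 36 36 e2 e2) = 02 b8; tag = H(5e 3e 5c 5c 02 b8) = 020e

2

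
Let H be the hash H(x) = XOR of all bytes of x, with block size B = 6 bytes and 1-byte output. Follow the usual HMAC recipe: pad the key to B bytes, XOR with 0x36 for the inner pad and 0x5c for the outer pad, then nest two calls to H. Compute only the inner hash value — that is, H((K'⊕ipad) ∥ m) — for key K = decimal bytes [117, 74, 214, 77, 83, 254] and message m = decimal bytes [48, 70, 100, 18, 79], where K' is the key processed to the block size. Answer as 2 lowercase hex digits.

46

Key decimal bytes [117, 74, 214, 77, 83, 254] = 75 4a d6 4d 53 fe is exactly B = 6 bytes: K' = 75 4a d6 4d 53 fe.
K' ⊕ ipad = 43 7c e0 7b 65 c8.
Inner input = 43 7c e0 7b 65 c8 ∥ 30 46 64 12 4f.
Inner hash: XOR 43⊕7c⊕e0⊕7b⊕65⊕c8⊕30⊕46⊕64⊕12⊕4f = 46.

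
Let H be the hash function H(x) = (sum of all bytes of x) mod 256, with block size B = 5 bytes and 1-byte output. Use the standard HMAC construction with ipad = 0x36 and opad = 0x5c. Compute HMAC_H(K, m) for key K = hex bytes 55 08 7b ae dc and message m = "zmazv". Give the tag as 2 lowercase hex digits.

9e

Key hex bytes 55 08 7b ae dc is exactly B = 5 bytes: K' = 55 08 7b ae dc.
K' ⊕ ipad = 63 3e 4d 98 ea.  K' ⊕ opad = 09 54 27 f2 80.
Inner input = (K'⊕ipad) ∥ m = 63 3e 4d 98 ea ∥ 7a 6d 61 7a 76.
Inner hash: sum = 99+62+77+152+234+122+109+97+122+118 = 1192; mod 256 = 168 → a8.
Outer input = (K'⊕opad) ∥ inner = 09 54 27 f2 80 ∥ a8.
Outer hash (tag): sum = 9+84+39+242+128+168 = 670; mod 256 = 158 → 9e.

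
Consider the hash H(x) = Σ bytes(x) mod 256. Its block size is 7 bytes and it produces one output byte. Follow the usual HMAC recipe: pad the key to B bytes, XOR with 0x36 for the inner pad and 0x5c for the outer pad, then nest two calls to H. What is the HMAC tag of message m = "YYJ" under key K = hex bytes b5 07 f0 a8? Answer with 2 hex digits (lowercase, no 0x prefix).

ae

Key hex bytes b5 07 f0 a8 is 4 bytes ≤ B = 7; zero-pad to 7 bytes: K' = b5 07 f0 a8 00 00 00.
K' ⊕ ipad = 83 31 c6 9e 36 36 36.  K' ⊕ opad = e9 5b ac f4 5c 5c 5c.
Inner input = (K'⊕ipad) ∥ m = 83 31 c6 9e 36 36 36 ∥ 59 59 4a.
Inner hash: sum = 131+49+198+158+54+54+54+89+89+74 = 950; mod 256 = 182 → b6.
Outer input = (K'⊕opad) ∥ inner = e9 5b ac f4 5c 5c 5c ∥ b6.
Outer hash (tag): sum = 233+91+172+244+92+92+92+182 = 1198; mod 256 = 174 → ae.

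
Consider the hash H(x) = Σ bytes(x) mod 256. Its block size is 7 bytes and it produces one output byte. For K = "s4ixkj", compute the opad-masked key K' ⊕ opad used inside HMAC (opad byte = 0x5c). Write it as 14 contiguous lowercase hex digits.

2f68352437365c

Key "s4ixkj" = 73 34 69 78 6b 6a is 6 bytes ≤ B = 7; zero-pad to 7 bytes: K' = 73 34 69 78 6b 6a 00.
XOR each byte with 0x5c: 73⊕5c=2f, 34⊕5c=68, 69⊕5c=35, 78⊕5c=24, 6b⊕5c=37, 6a⊕5c=36, 00⊕5c=5c.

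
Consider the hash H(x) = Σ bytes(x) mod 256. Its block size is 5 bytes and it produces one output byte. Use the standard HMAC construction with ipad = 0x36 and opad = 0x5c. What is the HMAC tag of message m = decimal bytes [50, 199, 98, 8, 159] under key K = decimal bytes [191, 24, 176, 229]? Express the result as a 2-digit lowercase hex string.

Key decimal bytes [191, 24, 176, 229] = bf 18 b0 e5 is 4 bytes ≤ B = 5; zero-pad to 5 bytes: K' = bf 18 b0 e5 00.
K' ⊕ ipad = 89 2e 86 d3 36.  K' ⊕ opad = e3 44 ec b9 5c.
Inner input = (K'⊕ipad) ∥ m = 89 2e 86 d3 36 ∥ 32 c7 62 08 9f.
Inner hash: sum = 137+46+134+211+54+50+199+98+8+159 = 1096; mod 256 = 72 → 48.
Outer input = (K'⊕opad) ∥ inner = e3 44 ec b9 5c ∥ 48.
Outer hash (tag): sum = 227+68+236+185+92+72 = 880; mod 256 = 112 → 70.

70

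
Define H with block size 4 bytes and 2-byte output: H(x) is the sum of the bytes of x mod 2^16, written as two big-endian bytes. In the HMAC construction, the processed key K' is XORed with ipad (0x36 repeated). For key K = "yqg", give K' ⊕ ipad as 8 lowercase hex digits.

Key "yqg" = 79 71 67 is 3 bytes ≤ B = 4; zero-pad to 4 bytes: K' = 79 71 67 00.
XOR each byte with 0x36: 79⊕36=4f, 71⊕36=47, 67⊕36=51, 00⊕36=36.

4f475136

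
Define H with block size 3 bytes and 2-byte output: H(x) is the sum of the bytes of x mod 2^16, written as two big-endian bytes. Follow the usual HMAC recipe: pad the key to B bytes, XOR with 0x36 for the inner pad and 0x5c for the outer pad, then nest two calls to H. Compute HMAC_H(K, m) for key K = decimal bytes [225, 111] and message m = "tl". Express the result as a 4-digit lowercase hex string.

0194

Key decimal bytes [225, 111] = e1 6f is 2 bytes ≤ B = 3; zero-pad to 3 bytes: K' = e1 6f 00.
K' ⊕ ipad = d7 59 36.  K' ⊕ opad = bd 33 5c.
Inner input = (K'⊕ipad) ∥ m = d7 59 36 ∥ 74 6c.
Inner hash: sum = 215+89+54+116+108 = 582 → 02 46.
Outer input = (K'⊕opad) ∥ inner = bd 33 5c ∥ 02 46.
Outer hash (tag): sum = 189+51+92+2+70 = 404 → 01 94.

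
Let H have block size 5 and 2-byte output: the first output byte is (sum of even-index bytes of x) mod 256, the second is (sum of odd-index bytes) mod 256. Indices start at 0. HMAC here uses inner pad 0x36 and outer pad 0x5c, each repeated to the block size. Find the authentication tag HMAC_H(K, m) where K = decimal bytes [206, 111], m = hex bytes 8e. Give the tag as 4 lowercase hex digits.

Key decimal bytes [206, 111] = ce 6f is 2 bytes ≤ B = 5; zero-pad to 5 bytes: K' = ce 6f 00 00 00.
K' ⊕ ipad = f8 59 36 36 36.  K' ⊕ opad = 92 33 5c 5c 5c.
Inner input = (K'⊕ipad) ∥ m = f8 59 36 36 36 ∥ 8e.
Inner hash: even-index sum = 356 mod 256 = 100; odd-index sum = 285 mod 256 = 29 → 64 1d.
Outer input = (K'⊕opad) ∥ inner = 92 33 5c 5c 5c ∥ 64 1d.
Outer hash (tag): even-index sum = 359 mod 256 = 103; odd-index sum = 243 mod 256 = 243 → 67 f3.

67f3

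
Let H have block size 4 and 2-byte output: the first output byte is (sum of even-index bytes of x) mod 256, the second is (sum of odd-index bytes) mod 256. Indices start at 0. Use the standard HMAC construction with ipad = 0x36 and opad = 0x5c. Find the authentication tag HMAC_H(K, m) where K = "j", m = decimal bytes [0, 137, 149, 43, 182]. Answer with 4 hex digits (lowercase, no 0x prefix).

6fd8

Key "j" = 6a is 1 byte ≤ B = 4; zero-pad to 4 bytes: K' = 6a 00 00 00.
K' ⊕ ipad = 5c 36 36 36.  K' ⊕ opad = 36 5c 5c 5c.
Inner input = (K'⊕ipad) ∥ m = 5c 36 36 36 ∥ 00 89 95 2b b6.
Inner hash: even-index sum = 477 mod 256 = 221; odd-index sum = 288 mod 256 = 32 → dd 20.
Outer input = (K'⊕opad) ∥ inner = 36 5c 5c 5c ∥ dd 20.
Outer hash (tag): even-index sum = 367 mod 256 = 111; odd-index sum = 216 mod 256 = 216 → 6f d8.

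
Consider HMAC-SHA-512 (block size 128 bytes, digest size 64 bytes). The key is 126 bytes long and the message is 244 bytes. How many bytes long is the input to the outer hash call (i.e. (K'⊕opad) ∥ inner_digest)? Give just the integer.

192

Key is 126 ≤ 128 bytes, zero-padded: |K'| = 128.
Outer input = (K'⊕opad) ∥ H(inner) → 128 + 64 = 192 bytes.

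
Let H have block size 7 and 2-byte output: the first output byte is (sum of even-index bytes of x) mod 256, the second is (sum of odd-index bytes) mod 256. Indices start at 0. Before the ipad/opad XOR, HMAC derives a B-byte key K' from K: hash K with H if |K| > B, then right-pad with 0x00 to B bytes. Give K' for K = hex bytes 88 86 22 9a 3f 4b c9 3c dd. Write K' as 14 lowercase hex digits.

|K| = 9 > B = 7, so first hash the key.
H(K): even-index sum = 655 mod 256 = 143; odd-index sum = 423 mod 256 = 167 → 8f a7.
Zero-pad H(K) = 8f a7 to 7 bytes: K' = 8f a7 00 00 00 00 00.

8fa70000000000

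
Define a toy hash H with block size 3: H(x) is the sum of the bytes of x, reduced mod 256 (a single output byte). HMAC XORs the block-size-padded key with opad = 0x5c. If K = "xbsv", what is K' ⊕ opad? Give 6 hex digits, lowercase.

Key "xbsv" = 78 62 73 76 is 4 bytes > B = 3, so hash it first: H(key) = c3, then zero-pad to 3 bytes: K' = c3 00 00.
XOR each byte with 0x5c: c3⊕5c=9f, 00⊕5c=5c, 00⊕5c=5c.

9f5c5c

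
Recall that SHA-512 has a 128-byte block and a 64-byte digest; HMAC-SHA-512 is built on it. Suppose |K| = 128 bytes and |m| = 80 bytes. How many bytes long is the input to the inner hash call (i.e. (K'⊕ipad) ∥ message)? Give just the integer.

Key is 128 ≤ 128 bytes, zero-padded: |K'| = 128.
Inner input = (K'⊕ipad) ∥ m → 128 + 80 = 208 bytes.

208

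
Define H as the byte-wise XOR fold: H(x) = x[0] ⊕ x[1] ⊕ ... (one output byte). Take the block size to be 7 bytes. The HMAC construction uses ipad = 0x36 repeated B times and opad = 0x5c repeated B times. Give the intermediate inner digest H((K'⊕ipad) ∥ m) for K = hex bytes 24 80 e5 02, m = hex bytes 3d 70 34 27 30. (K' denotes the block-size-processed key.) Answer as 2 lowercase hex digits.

Key hex bytes 24 80 e5 02 is 4 bytes ≤ B = 7; zero-pad to 7 bytes: K' = 24 80 e5 02 00 00 00.
K' ⊕ ipad = 12 b6 d3 34 36 36 36.
Inner input = 12 b6 d3 34 36 36 36 ∥ 3d 70 34 27 30.
Inner hash: XOR 12⊕b6⊕d3⊕34⊕36⊕36⊕36⊕3d⊕70⊕34⊕27⊕30 = 1b.

1b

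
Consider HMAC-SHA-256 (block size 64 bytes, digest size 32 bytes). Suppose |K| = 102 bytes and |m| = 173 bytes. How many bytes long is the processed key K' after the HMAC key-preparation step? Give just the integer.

64

Key is 102 > 64 bytes, so it is hashed to 32 bytes then zero-padded to 64: |K'| = 64.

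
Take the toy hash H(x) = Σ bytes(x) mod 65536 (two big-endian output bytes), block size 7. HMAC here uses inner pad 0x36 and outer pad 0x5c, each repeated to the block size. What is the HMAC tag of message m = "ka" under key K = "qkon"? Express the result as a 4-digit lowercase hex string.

Key "qkon" = 71 6b 6f 6e is 4 bytes ≤ B = 7; zero-pad to 7 bytes: K' = 71 6b 6f 6e 00 00 00.
K' ⊕ ipad = 47 5d 59 58 36 36 36.  K' ⊕ opad = 2d 37 33 32 5c 5c 5c.
Inner input = (K'⊕ipad) ∥ m = 47 5d 59 58 36 36 36 ∥ 6b 61.
Inner hash: sum = 71+93+89+88+54+54+54+107+97 = 707 → 02 c3.
Outer input = (K'⊕opad) ∥ inner = 2d 37 33 32 5c 5c 5c ∥ 02 c3.
Outer hash (tag): sum = 45+55+51+50+92+92+92+2+195 = 674 → 02 a2.

02a2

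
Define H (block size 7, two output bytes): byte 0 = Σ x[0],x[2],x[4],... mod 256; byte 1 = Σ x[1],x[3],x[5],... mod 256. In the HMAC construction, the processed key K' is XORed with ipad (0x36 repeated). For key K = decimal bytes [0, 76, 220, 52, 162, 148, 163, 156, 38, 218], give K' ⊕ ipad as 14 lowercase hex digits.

71bc3636363636

Key decimal bytes [0, 76, 220, 52, 162, 148, 163, 156, 38, 218] = 00 4c dc 34 a2 94 a3 9c 26 da is 10 bytes > B = 7, so hash it first: H(key) = 47 8a, then zero-pad to 7 bytes: K' = 47 8a 00 00 00 00 00.
XOR each byte with 0x36: 47⊕36=71, 8a⊕36=bc, 00⊕36=36, 00⊕36=36, 00⊕36=36, 00⊕36=36, 00⊕36=36.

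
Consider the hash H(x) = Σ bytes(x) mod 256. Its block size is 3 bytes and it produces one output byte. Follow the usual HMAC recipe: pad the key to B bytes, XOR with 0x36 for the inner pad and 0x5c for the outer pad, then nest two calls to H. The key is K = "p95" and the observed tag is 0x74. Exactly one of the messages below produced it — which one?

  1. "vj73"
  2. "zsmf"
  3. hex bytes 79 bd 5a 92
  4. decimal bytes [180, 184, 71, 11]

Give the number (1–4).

Key "p95" = 70 39 35 is exactly B = 3 bytes: K' = 70 39 35.
K' ⊕ ipad = 46 0f 03; K' ⊕ opad = 2c 65 69.
m1: inner = H(46 0f 03 76 6a 37 33) = a2; tag = H(2c 65 69 a2) = 9c
m2: inner = H(46 0f 03 7a 73 6d 66) = 18; tag = H(2c 65 69 18) = 12
m3: inner = H(46 0f 03 79 bd 5a 92) = 7a; tag = H(2c 65 69 7a) = 74 ← matches
m4: inner = H(46 0f 03 b4 b8 47 0b) = 16; tag = H(2c 65 69 16) = 10

3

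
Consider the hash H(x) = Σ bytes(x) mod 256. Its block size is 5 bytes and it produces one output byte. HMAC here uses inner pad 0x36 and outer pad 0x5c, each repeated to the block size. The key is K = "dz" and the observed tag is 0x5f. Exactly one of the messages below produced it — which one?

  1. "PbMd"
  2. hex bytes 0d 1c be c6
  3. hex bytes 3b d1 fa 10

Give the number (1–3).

2

Key "dz" = 64 7a is 2 bytes ≤ B = 5; zero-pad to 5 bytes: K' = 64 7a 00 00 00.
K' ⊕ ipad = 52 4c 36 36 36; K' ⊕ opad = 38 26 5c 5c 5c.
m1: inner = H(52 4c 36 36 36 50 62 4d 64) = a3; tag = H(38 26 5c 5c 5c a3) = 15
m2: inner = H(52 4c 36 36 36 0d 1c be c6) = ed; tag = H(38 26 5c 5c 5c ed) = 5f ← matches
m3: inner = H(52 4c 36 36 36 3b d1 fa 10) = 56; tag = H(38 26 5c 5c 5c 56) = c8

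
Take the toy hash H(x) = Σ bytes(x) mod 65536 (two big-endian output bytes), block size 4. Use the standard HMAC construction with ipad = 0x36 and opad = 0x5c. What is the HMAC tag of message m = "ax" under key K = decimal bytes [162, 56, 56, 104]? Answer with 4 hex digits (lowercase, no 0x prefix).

Key decimal bytes [162, 56, 56, 104] = a2 38 38 68 is exactly B = 4 bytes: K' = a2 38 38 68.
K' ⊕ ipad = 94 0e 0e 5e.  K' ⊕ opad = fe 64 64 34.
Inner input = (K'⊕ipad) ∥ m = 94 0e 0e 5e ∥ 61 78.
Inner hash: sum = 148+14+14+94+97+120 = 487 → 01 e7.
Outer input = (K'⊕opad) ∥ inner = fe 64 64 34 ∥ 01 e7.
Outer hash (tag): sum = 254+100+100+52+1+231 = 738 → 02 e2.

02e2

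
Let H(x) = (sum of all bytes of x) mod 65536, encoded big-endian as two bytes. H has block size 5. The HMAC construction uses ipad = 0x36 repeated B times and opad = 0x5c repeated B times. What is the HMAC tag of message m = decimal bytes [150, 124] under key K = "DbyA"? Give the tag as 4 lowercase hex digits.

01ca

Key "DbyA" = 44 62 79 41 is 4 bytes ≤ B = 5; zero-pad to 5 bytes: K' = 44 62 79 41 00.
K' ⊕ ipad = 72 54 4f 77 36.  K' ⊕ opad = 18 3e 25 1d 5c.
Inner input = (K'⊕ipad) ∥ m = 72 54 4f 77 36 ∥ 96 7c.
Inner hash: sum = 114+84+79+119+54+150+124 = 724 → 02 d4.
Outer input = (K'⊕opad) ∥ inner = 18 3e 25 1d 5c ∥ 02 d4.
Outer hash (tag): sum = 24+62+37+29+92+2+212 = 458 → 01 ca.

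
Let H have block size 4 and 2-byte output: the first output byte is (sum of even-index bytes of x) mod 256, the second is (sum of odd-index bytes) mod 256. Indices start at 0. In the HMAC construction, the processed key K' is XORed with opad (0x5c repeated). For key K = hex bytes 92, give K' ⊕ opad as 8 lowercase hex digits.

Key hex bytes 92 is 1 byte ≤ B = 4; zero-pad to 4 bytes: K' = 92 00 00 00.
XOR each byte with 0x5c: 92⊕5c=ce, 00⊕5c=5c, 00⊕5c=5c, 00⊕5c=5c.

ce5c5c5c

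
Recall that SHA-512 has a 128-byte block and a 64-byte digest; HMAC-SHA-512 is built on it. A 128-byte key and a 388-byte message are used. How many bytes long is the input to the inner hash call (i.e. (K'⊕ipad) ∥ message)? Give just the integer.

Key is 128 ≤ 128 bytes, zero-padded: |K'| = 128.
Inner input = (K'⊕ipad) ∥ m → 128 + 388 = 516 bytes.

516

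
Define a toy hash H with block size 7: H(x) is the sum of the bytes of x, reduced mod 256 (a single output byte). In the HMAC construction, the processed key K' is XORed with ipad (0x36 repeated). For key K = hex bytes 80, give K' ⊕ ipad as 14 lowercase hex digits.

b6363636363636

Key hex bytes 80 is 1 byte ≤ B = 7; zero-pad to 7 bytes: K' = 80 00 00 00 00 00 00.
XOR each byte with 0x36: 80⊕36=b6, 00⊕36=36, 00⊕36=36, 00⊕36=36, 00⊕36=36, 00⊕36=36, 00⊕36=36.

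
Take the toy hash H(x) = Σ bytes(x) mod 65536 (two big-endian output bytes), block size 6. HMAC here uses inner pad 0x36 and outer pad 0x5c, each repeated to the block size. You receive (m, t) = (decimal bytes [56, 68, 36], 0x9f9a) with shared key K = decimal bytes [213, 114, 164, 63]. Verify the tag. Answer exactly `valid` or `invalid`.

invalid

Key decimal bytes [213, 114, 164, 63] = d5 72 a4 3f is 4 bytes ≤ B = 6; zero-pad to 6 bytes: K' = d5 72 a4 3f 00 00.
K' ⊕ ipad = e3 44 92 09 36 36; K' ⊕ opad = 89 2e f8 63 5c 5c.
Inner hash: sum = 227+68+146+9+54+54+56+68+36 = 718 → 02 ce.
Outer hash (recomputed tag): sum = 137+46+248+99+92+92+2+206 = 922 → 03 9a.
Recomputed tag = 039a; claimed = 9f9a → mismatch.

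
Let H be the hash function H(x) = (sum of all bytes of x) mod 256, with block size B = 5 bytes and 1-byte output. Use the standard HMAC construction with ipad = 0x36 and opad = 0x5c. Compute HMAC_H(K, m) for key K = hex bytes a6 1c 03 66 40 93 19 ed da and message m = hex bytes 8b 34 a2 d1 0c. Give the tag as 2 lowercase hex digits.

Key hex bytes a6 1c 03 66 40 93 19 ed da is 9 bytes > B = 5, so hash it first: H(key) = de, then zero-pad to 5 bytes: K' = de 00 00 00 00.
K' ⊕ ipad = e8 36 36 36 36.  K' ⊕ opad = 82 5c 5c 5c 5c.
Inner input = (K'⊕ipad) ∥ m = e8 36 36 36 36 ∥ 8b 34 a2 d1 0c.
Inner hash: sum = 232+54+54+54+54+139+52+162+209+12 = 1022; mod 256 = 254 → fe.
Outer input = (K'⊕opad) ∥ inner = 82 5c 5c 5c 5c ∥ fe.
Outer hash (tag): sum = 130+92+92+92+92+254 = 752; mod 256 = 240 → f0.

f0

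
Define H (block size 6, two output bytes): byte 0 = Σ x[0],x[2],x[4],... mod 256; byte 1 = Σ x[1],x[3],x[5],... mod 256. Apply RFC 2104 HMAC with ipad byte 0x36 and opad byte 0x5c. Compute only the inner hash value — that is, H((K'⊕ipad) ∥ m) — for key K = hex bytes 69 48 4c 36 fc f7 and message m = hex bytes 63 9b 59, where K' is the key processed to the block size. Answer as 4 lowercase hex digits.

Key hex bytes 69 48 4c 36 fc f7 is exactly B = 6 bytes: K' = 69 48 4c 36 fc f7.
K' ⊕ ipad = 5f 7e 7a 00 ca c1.
Inner input = 5f 7e 7a 00 ca c1 ∥ 63 9b 59.
Inner hash: even-index sum = 607 mod 256 = 95; odd-index sum = 474 mod 256 = 218 → 5f da.

5fda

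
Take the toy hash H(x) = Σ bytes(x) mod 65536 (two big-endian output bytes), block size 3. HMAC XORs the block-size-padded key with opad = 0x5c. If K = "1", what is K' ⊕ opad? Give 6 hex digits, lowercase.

6d5c5c

Key "1" = 31 is 1 byte ≤ B = 3; zero-pad to 3 bytes: K' = 31 00 00.
XOR each byte with 0x5c: 31⊕5c=6d, 00⊕5c=5c, 00⊕5c=5c.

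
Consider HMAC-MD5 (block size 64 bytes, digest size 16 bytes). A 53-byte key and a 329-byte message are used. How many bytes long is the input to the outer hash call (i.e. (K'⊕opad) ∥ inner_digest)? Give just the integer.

80

Key is 53 ≤ 64 bytes, zero-padded: |K'| = 64.
Outer input = (K'⊕opad) ∥ H(inner) → 64 + 16 = 80 bytes.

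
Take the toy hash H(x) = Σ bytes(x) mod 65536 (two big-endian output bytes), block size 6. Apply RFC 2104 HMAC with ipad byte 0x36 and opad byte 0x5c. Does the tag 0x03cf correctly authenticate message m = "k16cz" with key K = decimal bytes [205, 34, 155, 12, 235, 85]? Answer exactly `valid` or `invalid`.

valid

Key decimal bytes [205, 34, 155, 12, 235, 85] = cd 22 9b 0c eb 55 is exactly B = 6 bytes: K' = cd 22 9b 0c eb 55.
K' ⊕ ipad = fb 14 ad 3a dd 63; K' ⊕ opad = 91 7e c7 50 b7 09.
Inner hash: sum = 251+20+173+58+221+99+107+49+54+99+122 = 1253 → 04 e5.
Outer hash (recomputed tag): sum = 145+126+199+80+183+9+4+229 = 975 → 03 cf.
Recomputed tag = 03cf; claimed = 03cf → match.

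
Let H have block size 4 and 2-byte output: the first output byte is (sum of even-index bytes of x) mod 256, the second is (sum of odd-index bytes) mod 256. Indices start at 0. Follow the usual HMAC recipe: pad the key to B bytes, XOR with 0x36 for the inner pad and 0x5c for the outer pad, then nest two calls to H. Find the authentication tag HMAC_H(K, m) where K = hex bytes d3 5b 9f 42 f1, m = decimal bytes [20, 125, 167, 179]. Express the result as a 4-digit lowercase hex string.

e12e

Key hex bytes d3 5b 9f 42 f1 is 5 bytes > B = 4, so hash it first: H(key) = 63 9d, then zero-pad to 4 bytes: K' = 63 9d 00 00.
K' ⊕ ipad = 55 ab 36 36.  K' ⊕ opad = 3f c1 5c 5c.
Inner input = (K'⊕ipad) ∥ m = 55 ab 36 36 ∥ 14 7d a7 b3.
Inner hash: even-index sum = 326 mod 256 = 70; odd-index sum = 529 mod 256 = 17 → 46 11.
Outer input = (K'⊕opad) ∥ inner = 3f c1 5c 5c ∥ 46 11.
Outer hash (tag): even-index sum = 225 mod 256 = 225; odd-index sum = 302 mod 256 = 46 → e1 2e.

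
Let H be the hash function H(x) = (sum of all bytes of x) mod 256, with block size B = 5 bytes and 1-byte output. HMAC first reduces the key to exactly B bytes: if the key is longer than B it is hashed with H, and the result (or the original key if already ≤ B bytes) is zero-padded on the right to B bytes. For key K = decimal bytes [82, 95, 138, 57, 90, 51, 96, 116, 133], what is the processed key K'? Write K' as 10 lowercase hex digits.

5a00000000

|K| = 9 > B = 5, so first hash the key.
H(K): sum = 82+95+138+57+90+51+96+116+133 = 858; mod 256 = 90 → 5a.
Zero-pad H(K) = 5a to 5 bytes: K' = 5a 00 00 00 00.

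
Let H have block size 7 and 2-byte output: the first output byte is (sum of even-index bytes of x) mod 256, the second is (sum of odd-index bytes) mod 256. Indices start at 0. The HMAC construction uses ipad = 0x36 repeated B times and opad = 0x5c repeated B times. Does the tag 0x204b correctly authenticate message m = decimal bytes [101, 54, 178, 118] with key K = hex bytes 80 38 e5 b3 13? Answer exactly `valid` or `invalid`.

invalid

Key hex bytes 80 38 e5 b3 13 is 5 bytes ≤ B = 7; zero-pad to 7 bytes: K' = 80 38 e5 b3 13 00 00.
K' ⊕ ipad = b6 0e d3 85 25 36 36; K' ⊕ opad = dc 64 b9 ef 4f 5c 5c.
Inner hash: even-index sum = 656 mod 256 = 144; odd-index sum = 480 mod 256 = 224 → 90 e0.
Outer hash (recomputed tag): even-index sum = 800 mod 256 = 32; odd-index sum = 575 mod 256 = 63 → 20 3f.
Recomputed tag = 203f; claimed = 204b → mismatch.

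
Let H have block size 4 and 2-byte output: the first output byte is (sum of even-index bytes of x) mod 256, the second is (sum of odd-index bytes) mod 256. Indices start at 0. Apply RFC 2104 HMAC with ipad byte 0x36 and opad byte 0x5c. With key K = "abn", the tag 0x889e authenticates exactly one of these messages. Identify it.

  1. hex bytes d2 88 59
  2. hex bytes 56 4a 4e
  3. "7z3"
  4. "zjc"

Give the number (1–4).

3

Key "abn" = 61 62 6e is 3 bytes ≤ B = 4; zero-pad to 4 bytes: K' = 61 62 6e 00.
K' ⊕ ipad = 57 54 58 36; K' ⊕ opad = 3d 3e 32 5c.
m1: inner = H(57 54 58 36 d2 88 59) = da 12; tag = H(3d 3e 32 5c da 12) = 49ac
m2: inner = H(57 54 58 36 56 4a 4e) = 53 d4; tag = H(3d 3e 32 5c 53 d4) = c26e
m3: inner = H(57 54 58 36 37 7a 33) = 19 04; tag = H(3d 3e 32 5c 19 04) = 889e ← matches
m4: inner = H(57 54 58 36 7a 6a 63) = 8c f4; tag = H(3d 3e 32 5c 8c f4) = fb8e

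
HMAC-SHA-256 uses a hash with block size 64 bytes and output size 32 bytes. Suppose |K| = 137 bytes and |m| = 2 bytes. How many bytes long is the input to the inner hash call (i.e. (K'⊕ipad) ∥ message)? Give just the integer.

Key is 137 > 64 bytes, so it is hashed to 32 bytes then zero-padded to 64: |K'| = 64.
Inner input = (K'⊕ipad) ∥ m → 64 + 2 = 66 bytes.

66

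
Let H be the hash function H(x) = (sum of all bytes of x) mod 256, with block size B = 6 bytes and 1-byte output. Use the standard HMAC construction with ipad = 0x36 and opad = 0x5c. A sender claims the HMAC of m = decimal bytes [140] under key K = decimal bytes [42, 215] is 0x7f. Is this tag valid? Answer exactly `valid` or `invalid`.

Key decimal bytes [42, 215] = 2a d7 is 2 bytes ≤ B = 6; zero-pad to 6 bytes: K' = 2a d7 00 00 00 00.
K' ⊕ ipad = 1c e1 36 36 36 36; K' ⊕ opad = 76 8b 5c 5c 5c 5c.
Inner hash: sum = 28+225+54+54+54+54+140 = 609; mod 256 = 97 → 61.
Outer hash (recomputed tag): sum = 118+139+92+92+92+92+97 = 722; mod 256 = 210 → d2.
Recomputed tag = d2; claimed = 7f → mismatch.

invalid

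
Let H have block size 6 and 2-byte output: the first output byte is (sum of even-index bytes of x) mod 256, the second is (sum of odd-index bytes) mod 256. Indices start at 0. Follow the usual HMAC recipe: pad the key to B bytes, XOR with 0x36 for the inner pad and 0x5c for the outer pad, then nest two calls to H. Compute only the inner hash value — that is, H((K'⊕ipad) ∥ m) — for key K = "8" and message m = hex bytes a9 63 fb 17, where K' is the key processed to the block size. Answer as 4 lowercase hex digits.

Key "8" = 38 is 1 byte ≤ B = 6; zero-pad to 6 bytes: K' = 38 00 00 00 00 00.
K' ⊕ ipad = 0e 36 36 36 36 36.
Inner input = 0e 36 36 36 36 36 ∥ a9 63 fb 17.
Inner hash: even-index sum = 542 mod 256 = 30; odd-index sum = 284 mod 256 = 28 → 1e 1c.

1e1c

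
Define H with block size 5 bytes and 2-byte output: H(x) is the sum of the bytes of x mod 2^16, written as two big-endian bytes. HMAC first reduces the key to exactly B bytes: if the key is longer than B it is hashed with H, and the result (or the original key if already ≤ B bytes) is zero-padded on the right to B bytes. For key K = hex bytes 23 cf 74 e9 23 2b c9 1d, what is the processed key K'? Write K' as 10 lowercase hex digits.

|K| = 8 > B = 5, so first hash the key.
H(K): sum = 35+207+116+233+35+43+201+29 = 899 → 03 83.
Zero-pad H(K) = 03 83 to 5 bytes: K' = 03 83 00 00 00.

0383000000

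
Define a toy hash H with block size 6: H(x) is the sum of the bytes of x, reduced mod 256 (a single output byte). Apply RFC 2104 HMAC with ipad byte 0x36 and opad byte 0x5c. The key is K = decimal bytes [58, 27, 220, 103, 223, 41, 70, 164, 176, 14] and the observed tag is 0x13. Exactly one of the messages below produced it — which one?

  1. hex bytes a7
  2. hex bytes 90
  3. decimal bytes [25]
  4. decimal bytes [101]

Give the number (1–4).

Key decimal bytes [58, 27, 220, 103, 223, 41, 70, 164, 176, 14] = 3a 1b dc 67 df 29 46 a4 b0 0e is 10 bytes > B = 6, so hash it first: H(key) = 48, then zero-pad to 6 bytes: K' = 48 00 00 00 00 00.
K' ⊕ ipad = 7e 36 36 36 36 36; K' ⊕ opad = 14 5c 5c 5c 5c 5c.
m1: inner = H(7e 36 36 36 36 36 a7) = 33; tag = H(14 5c 5c 5c 5c 5c 33) = 13 ← matches
m2: inner = H(7e 36 36 36 36 36 90) = 1c; tag = H(14 5c 5c 5c 5c 5c 1c) = fc
m3: inner = H(7e 36 36 36 36 36 19) = a5; tag = H(14 5c 5c 5c 5c 5c a5) = 85
m4: inner = H(7e 36 36 36 36 36 65) = f1; tag = H(14 5c 5c 5c 5c 5c f1) = d1

1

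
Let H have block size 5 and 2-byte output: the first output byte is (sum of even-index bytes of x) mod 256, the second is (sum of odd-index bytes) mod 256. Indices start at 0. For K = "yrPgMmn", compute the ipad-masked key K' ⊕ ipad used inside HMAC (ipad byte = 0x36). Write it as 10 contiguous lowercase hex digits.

b270363636

Key "yrPgMmn" = 79 72 50 67 4d 6d 6e is 7 bytes > B = 5, so hash it first: H(key) = 84 46, then zero-pad to 5 bytes: K' = 84 46 00 00 00.
XOR each byte with 0x36: 84⊕36=b2, 46⊕36=70, 00⊕36=36, 00⊕36=36, 00⊕36=36.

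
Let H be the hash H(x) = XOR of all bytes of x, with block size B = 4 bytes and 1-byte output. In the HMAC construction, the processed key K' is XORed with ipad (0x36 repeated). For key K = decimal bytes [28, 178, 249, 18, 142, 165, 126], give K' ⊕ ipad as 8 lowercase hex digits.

26363636

Key decimal bytes [28, 178, 249, 18, 142, 165, 126] = 1c b2 f9 12 8e a5 7e is 7 bytes > B = 4, so hash it first: H(key) = 10, then zero-pad to 4 bytes: K' = 10 00 00 00.
XOR each byte with 0x36: 10⊕36=26, 00⊕36=36, 00⊕36=36, 00⊕36=36.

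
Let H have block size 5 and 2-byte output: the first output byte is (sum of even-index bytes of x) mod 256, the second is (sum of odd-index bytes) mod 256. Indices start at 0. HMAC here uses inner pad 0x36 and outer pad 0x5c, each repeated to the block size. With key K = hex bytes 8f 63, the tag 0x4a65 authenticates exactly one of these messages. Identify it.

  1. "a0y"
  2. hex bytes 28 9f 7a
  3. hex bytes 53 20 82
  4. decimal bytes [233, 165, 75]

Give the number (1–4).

4

Key hex bytes 8f 63 is 2 bytes ≤ B = 5; zero-pad to 5 bytes: K' = 8f 63 00 00 00.
K' ⊕ ipad = b9 55 36 36 36; K' ⊕ opad = d3 3f 5c 5c 5c.
m1: inner = H(b9 55 36 36 36 61 30 79) = 55 65; tag = H(d3 3f 5c 5c 5c 55 65) = f0f0
m2: inner = H(b9 55 36 36 36 28 9f 7a) = c4 2d; tag = H(d3 3f 5c 5c 5c c4 2d) = b85f
m3: inner = H(b9 55 36 36 36 53 20 82) = 45 60; tag = H(d3 3f 5c 5c 5c 45 60) = ebe0
m4: inner = H(b9 55 36 36 36 e9 a5 4b) = ca bf; tag = H(d3 3f 5c 5c 5c ca bf) = 4a65 ← matches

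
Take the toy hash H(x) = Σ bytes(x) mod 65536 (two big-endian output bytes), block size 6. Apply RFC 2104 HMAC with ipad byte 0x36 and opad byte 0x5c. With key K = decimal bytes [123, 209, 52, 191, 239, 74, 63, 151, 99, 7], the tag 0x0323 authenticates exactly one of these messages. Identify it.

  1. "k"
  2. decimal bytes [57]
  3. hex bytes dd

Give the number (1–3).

3

Key decimal bytes [123, 209, 52, 191, 239, 74, 63, 151, 99, 7] = 7b d1 34 bf ef 4a 3f 97 63 07 is 10 bytes > B = 6, so hash it first: H(key) = 04 b8, then zero-pad to 6 bytes: K' = 04 b8 00 00 00 00.
K' ⊕ ipad = 32 8e 36 36 36 36; K' ⊕ opad = 58 e4 5c 5c 5c 5c.
m1: inner = H(32 8e 36 36 36 36 6b) = 02 03; tag = H(58 e4 5c 5c 5c 5c 02 03) = 02b1
m2: inner = H(32 8e 36 36 36 36 39) = 01 d1; tag = H(58 e4 5c 5c 5c 5c 01 d1) = 037e
m3: inner = H(32 8e 36 36 36 36 dd) = 02 75; tag = H(58 e4 5c 5c 5c 5c 02 75) = 0323 ← matches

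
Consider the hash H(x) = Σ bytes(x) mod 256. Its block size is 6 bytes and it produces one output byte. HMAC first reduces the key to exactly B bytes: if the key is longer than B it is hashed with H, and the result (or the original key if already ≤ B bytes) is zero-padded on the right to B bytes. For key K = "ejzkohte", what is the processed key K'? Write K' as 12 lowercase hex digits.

640000000000

|K| = 8 > B = 6, so first hash the key.
H(K): sum = 101+106+122+107+111+104+116+101 = 868; mod 256 = 100 → 64.
Zero-pad H(K) = 64 to 6 bytes: K' = 64 00 00 00 00 00.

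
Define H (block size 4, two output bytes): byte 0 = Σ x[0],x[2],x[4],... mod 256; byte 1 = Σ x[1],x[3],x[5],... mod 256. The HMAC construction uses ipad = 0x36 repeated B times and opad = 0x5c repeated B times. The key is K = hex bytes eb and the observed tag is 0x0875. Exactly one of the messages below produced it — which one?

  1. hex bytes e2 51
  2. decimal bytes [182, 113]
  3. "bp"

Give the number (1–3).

1

Key hex bytes eb is 1 byte ≤ B = 4; zero-pad to 4 bytes: K' = eb 00 00 00.
K' ⊕ ipad = dd 36 36 36; K' ⊕ opad = b7 5c 5c 5c.
m1: inner = H(dd 36 36 36 e2 51) = f5 bd; tag = H(b7 5c 5c 5c f5 bd) = 0875 ← matches
m2: inner = H(dd 36 36 36 b6 71) = c9 dd; tag = H(b7 5c 5c 5c c9 dd) = dc95
m3: inner = H(dd 36 36 36 62 70) = 75 dc; tag = H(b7 5c 5c 5c 75 dc) = 8894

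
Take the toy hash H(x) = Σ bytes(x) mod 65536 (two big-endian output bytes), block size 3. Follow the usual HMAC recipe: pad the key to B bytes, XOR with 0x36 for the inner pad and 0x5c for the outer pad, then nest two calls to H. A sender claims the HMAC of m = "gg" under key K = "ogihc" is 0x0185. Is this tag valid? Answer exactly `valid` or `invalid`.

valid

Key "ogihc" = 6f 67 69 68 63 is 5 bytes > B = 3, so hash it first: H(key) = 02 0a, then zero-pad to 3 bytes: K' = 02 0a 00.
K' ⊕ ipad = 34 3c 36; K' ⊕ opad = 5e 56 5c.
Inner hash: sum = 52+60+54+103+103 = 372 → 01 74.
Outer hash (recomputed tag): sum = 94+86+92+1+116 = 389 → 01 85.
Recomputed tag = 0185; claimed = 0185 → match.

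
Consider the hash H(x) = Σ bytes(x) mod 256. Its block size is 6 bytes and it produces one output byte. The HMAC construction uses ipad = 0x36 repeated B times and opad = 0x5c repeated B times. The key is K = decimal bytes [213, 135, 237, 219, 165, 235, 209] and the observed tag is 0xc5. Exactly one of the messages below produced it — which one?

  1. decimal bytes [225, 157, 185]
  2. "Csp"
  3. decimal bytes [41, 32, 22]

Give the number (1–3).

3

Key decimal bytes [213, 135, 237, 219, 165, 235, 209] = d5 87 ed db a5 eb d1 is 7 bytes > B = 6, so hash it first: H(key) = 85, then zero-pad to 6 bytes: K' = 85 00 00 00 00 00.
K' ⊕ ipad = b3 36 36 36 36 36; K' ⊕ opad = d9 5c 5c 5c 5c 5c.
m1: inner = H(b3 36 36 36 36 36 e1 9d b9) = f8; tag = H(d9 5c 5c 5c 5c 5c f8) = 9d
m2: inner = H(b3 36 36 36 36 36 43 73 70) = e7; tag = H(d9 5c 5c 5c 5c 5c e7) = 8c
m3: inner = H(b3 36 36 36 36 36 29 20 16) = 20; tag = H(d9 5c 5c 5c 5c 5c 20) = c5 ← matches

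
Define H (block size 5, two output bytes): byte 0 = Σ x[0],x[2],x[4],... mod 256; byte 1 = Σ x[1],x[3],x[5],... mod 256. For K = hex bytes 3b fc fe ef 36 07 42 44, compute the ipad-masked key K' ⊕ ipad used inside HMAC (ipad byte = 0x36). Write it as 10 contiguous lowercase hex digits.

8700363636

Key hex bytes 3b fc fe ef 36 07 42 44 is 8 bytes > B = 5, so hash it first: H(key) = b1 36, then zero-pad to 5 bytes: K' = b1 36 00 00 00.
XOR each byte with 0x36: b1⊕36=87, 36⊕36=00, 00⊕36=36, 00⊕36=36, 00⊕36=36.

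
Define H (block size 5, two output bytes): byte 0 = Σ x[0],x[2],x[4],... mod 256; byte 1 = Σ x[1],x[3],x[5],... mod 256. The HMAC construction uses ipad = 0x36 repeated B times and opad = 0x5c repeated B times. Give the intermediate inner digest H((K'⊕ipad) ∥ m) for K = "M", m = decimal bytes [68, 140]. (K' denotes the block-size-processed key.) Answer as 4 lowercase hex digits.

73b0

Key "M" = 4d is 1 byte ≤ B = 5; zero-pad to 5 bytes: K' = 4d 00 00 00 00.
K' ⊕ ipad = 7b 36 36 36 36.
Inner input = 7b 36 36 36 36 ∥ 44 8c.
Inner hash: even-index sum = 371 mod 256 = 115; odd-index sum = 176 mod 256 = 176 → 73 b0.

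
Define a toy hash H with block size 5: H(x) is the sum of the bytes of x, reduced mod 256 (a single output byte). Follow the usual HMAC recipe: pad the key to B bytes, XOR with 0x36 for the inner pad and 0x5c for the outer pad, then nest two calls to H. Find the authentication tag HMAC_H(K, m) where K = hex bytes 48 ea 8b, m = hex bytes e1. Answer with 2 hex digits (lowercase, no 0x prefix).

bd

Key hex bytes 48 ea 8b is 3 bytes ≤ B = 5; zero-pad to 5 bytes: K' = 48 ea 8b 00 00.
K' ⊕ ipad = 7e dc bd 36 36.  K' ⊕ opad = 14 b6 d7 5c 5c.
Inner input = (K'⊕ipad) ∥ m = 7e dc bd 36 36 ∥ e1.
Inner hash: sum = 126+220+189+54+54+225 = 868; mod 256 = 100 → 64.
Outer input = (K'⊕opad) ∥ inner = 14 b6 d7 5c 5c ∥ 64.
Outer hash (tag): sum = 20+182+215+92+92+100 = 701; mod 256 = 189 → bd.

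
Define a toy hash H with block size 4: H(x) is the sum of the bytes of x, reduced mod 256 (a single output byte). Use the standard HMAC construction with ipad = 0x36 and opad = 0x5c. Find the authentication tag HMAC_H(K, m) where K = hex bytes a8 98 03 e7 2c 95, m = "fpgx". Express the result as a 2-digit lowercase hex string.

ff

Key hex bytes a8 98 03 e7 2c 95 is 6 bytes > B = 4, so hash it first: H(key) = eb, then zero-pad to 4 bytes: K' = eb 00 00 00.
K' ⊕ ipad = dd 36 36 36.  K' ⊕ opad = b7 5c 5c 5c.
Inner input = (K'⊕ipad) ∥ m = dd 36 36 36 ∥ 66 70 67 78.
Inner hash: sum = 221+54+54+54+102+112+103+120 = 820; mod 256 = 52 → 34.
Outer input = (K'⊕opad) ∥ inner = b7 5c 5c 5c ∥ 34.
Outer hash (tag): sum = 183+92+92+92+52 = 511; mod 256 = 255 → ff.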